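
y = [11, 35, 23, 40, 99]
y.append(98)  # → [11, 35, 23, 40, 99, 98]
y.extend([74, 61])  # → [11, 35, 23, 40, 99, 98, 74, 61]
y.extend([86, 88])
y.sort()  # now [11, 23, 35, 40, 61, 74, 86, 88, 98, 99]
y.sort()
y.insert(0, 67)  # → [67, 11, 23, 35, 40, 61, 74, 86, 88, 98, 99]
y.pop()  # 99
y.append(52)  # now [67, 11, 23, 35, 40, 61, 74, 86, 88, 98, 52]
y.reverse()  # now [52, 98, 88, 86, 74, 61, 40, 35, 23, 11, 67]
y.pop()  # 67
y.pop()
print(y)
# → [52, 98, 88, 86, 74, 61, 40, 35, 23]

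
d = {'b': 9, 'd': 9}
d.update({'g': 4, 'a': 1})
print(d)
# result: {'b': 9, 'd': 9, 'g': 4, 'a': 1}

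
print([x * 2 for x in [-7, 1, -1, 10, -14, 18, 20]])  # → [-14, 2, -2, 20, -28, 36, 40]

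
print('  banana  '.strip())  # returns banana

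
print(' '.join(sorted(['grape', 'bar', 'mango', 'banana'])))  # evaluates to banana bar grape mango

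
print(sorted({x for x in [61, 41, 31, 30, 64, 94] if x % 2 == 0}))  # [30, 64, 94]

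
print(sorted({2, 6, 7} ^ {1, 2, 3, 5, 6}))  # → [1, 3, 5, 7]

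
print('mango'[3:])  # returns go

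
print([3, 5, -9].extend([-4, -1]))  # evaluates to None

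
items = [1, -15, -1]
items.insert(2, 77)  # [1, -15, 77, -1]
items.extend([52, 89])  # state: [1, -15, 77, -1, 52, 89]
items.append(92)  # [1, -15, 77, -1, 52, 89, 92]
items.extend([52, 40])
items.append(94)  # [1, -15, 77, -1, 52, 89, 92, 52, 40, 94]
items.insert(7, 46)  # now [1, -15, 77, -1, 52, 89, 92, 46, 52, 40, 94]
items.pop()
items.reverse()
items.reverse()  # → [1, -15, 77, -1, 52, 89, 92, 46, 52, 40]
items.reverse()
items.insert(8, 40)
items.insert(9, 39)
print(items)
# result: [40, 52, 46, 92, 89, 52, -1, 77, 40, 39, -15, 1]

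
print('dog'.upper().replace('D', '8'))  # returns 8OG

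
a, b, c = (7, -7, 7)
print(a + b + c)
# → 7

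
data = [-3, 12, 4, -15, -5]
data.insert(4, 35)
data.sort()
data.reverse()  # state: [35, 12, 4, -3, -5, -15]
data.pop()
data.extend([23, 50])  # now [35, 12, 4, -3, -5, 23, 50]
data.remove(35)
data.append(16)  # [12, 4, -3, -5, 23, 50, 16]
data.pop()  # 16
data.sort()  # [-5, -3, 4, 12, 23, 50]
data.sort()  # [-5, -3, 4, 12, 23, 50]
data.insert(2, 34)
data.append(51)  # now [-5, -3, 34, 4, 12, 23, 50, 51]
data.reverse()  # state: [51, 50, 23, 12, 4, 34, -3, -5]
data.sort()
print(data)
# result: [-5, -3, 4, 12, 23, 34, 50, 51]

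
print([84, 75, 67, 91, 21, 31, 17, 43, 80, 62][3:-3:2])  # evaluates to [91, 31]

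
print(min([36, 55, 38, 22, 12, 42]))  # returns 12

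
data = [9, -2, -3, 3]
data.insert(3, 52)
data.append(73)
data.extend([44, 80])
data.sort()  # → [-3, -2, 3, 9, 44, 52, 73, 80]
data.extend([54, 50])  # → [-3, -2, 3, 9, 44, 52, 73, 80, 54, 50]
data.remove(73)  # [-3, -2, 3, 9, 44, 52, 80, 54, 50]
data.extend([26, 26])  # [-3, -2, 3, 9, 44, 52, 80, 54, 50, 26, 26]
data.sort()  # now [-3, -2, 3, 9, 26, 26, 44, 50, 52, 54, 80]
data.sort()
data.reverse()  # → [80, 54, 52, 50, 44, 26, 26, 9, 3, -2, -3]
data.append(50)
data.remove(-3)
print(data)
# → [80, 54, 52, 50, 44, 26, 26, 9, 3, -2, 50]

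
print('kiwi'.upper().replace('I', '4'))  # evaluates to K4W4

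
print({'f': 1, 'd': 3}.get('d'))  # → 3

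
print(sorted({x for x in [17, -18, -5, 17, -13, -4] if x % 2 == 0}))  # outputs [-18, -4]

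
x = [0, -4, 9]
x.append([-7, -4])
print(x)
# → [0, -4, 9, [-7, -4]]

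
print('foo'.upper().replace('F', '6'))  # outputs 6OO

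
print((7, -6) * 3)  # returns (7, -6, 7, -6, 7, -6)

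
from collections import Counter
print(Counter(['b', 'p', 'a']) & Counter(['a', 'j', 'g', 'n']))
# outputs Counter({'a': 1})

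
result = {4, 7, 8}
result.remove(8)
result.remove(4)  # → {7}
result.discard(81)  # {7}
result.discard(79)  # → {7}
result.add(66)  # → {7, 66}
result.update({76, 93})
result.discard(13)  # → {7, 66, 76, 93}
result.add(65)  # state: {7, 65, 66, 76, 93}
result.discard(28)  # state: {7, 65, 66, 76, 93}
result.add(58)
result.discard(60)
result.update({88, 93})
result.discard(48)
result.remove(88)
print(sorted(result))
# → [7, 58, 65, 66, 76, 93]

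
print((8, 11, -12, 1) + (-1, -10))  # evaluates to (8, 11, -12, 1, -1, -10)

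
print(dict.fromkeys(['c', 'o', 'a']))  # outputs {'c': None, 'o': None, 'a': None}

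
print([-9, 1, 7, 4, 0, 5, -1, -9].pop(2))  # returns 7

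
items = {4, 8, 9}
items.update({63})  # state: {4, 8, 9, 63}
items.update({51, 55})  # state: {4, 8, 9, 51, 55, 63}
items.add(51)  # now {4, 8, 9, 51, 55, 63}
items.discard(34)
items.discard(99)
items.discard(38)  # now {4, 8, 9, 51, 55, 63}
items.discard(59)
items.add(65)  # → {4, 8, 9, 51, 55, 63, 65}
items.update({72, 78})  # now {4, 8, 9, 51, 55, 63, 65, 72, 78}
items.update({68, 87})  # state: {4, 8, 9, 51, 55, 63, 65, 68, 72, 78, 87}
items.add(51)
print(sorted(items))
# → [4, 8, 9, 51, 55, 63, 65, 68, 72, 78, 87]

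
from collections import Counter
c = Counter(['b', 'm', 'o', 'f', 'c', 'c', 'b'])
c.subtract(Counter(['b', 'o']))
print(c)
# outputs Counter({'c': 2, 'b': 1, 'm': 1, 'f': 1, 'o': 0})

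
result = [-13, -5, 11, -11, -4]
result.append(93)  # [-13, -5, 11, -11, -4, 93]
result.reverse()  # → [93, -4, -11, 11, -5, -13]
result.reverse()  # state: [-13, -5, 11, -11, -4, 93]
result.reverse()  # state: [93, -4, -11, 11, -5, -13]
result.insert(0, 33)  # [33, 93, -4, -11, 11, -5, -13]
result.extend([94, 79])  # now [33, 93, -4, -11, 11, -5, -13, 94, 79]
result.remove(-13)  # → [33, 93, -4, -11, 11, -5, 94, 79]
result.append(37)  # [33, 93, -4, -11, 11, -5, 94, 79, 37]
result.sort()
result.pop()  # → 94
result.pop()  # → 93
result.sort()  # [-11, -5, -4, 11, 33, 37, 79]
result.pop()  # 79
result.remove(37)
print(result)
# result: [-11, -5, -4, 11, 33]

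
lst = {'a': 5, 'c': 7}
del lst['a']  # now {'c': 7}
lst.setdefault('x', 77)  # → 77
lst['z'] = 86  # {'c': 7, 'x': 77, 'z': 86}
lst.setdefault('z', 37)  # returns 86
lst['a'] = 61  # {'c': 7, 'x': 77, 'z': 86, 'a': 61}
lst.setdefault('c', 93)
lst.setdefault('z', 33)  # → 86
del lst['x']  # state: {'c': 7, 'z': 86, 'a': 61}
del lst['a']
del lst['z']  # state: {'c': 7}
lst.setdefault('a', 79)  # 79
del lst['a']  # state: {'c': 7}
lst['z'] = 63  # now {'c': 7, 'z': 63}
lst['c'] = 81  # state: {'c': 81, 'z': 63}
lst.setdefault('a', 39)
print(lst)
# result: {'c': 81, 'z': 63, 'a': 39}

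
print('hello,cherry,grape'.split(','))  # ['hello', 'cherry', 'grape']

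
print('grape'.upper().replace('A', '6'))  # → GR6PE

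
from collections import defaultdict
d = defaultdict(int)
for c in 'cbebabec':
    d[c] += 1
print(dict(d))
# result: {'c': 2, 'b': 3, 'e': 2, 'a': 1}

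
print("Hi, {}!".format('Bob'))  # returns Hi, Bob!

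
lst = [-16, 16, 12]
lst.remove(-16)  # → [16, 12]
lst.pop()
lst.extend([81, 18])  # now [16, 81, 18]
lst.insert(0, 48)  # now [48, 16, 81, 18]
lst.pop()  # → 18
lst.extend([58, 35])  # [48, 16, 81, 58, 35]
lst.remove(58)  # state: [48, 16, 81, 35]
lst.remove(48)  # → [16, 81, 35]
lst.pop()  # 35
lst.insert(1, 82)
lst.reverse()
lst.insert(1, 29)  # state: [81, 29, 82, 16]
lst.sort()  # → [16, 29, 81, 82]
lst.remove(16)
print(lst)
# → [29, 81, 82]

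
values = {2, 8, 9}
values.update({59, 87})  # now {2, 8, 9, 59, 87}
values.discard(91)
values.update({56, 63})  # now {2, 8, 9, 56, 59, 63, 87}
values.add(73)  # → {2, 8, 9, 56, 59, 63, 73, 87}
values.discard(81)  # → {2, 8, 9, 56, 59, 63, 73, 87}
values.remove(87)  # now {2, 8, 9, 56, 59, 63, 73}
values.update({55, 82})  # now {2, 8, 9, 55, 56, 59, 63, 73, 82}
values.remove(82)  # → {2, 8, 9, 55, 56, 59, 63, 73}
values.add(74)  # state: {2, 8, 9, 55, 56, 59, 63, 73, 74}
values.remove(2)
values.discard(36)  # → {8, 9, 55, 56, 59, 63, 73, 74}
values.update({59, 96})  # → {8, 9, 55, 56, 59, 63, 73, 74, 96}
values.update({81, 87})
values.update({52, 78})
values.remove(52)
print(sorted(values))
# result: [8, 9, 55, 56, 59, 63, 73, 74, 78, 81, 87, 96]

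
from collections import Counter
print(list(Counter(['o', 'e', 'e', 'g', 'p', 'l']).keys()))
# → ['o', 'e', 'g', 'p', 'l']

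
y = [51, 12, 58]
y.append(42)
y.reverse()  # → [42, 58, 12, 51]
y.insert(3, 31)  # [42, 58, 12, 31, 51]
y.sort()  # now [12, 31, 42, 51, 58]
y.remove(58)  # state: [12, 31, 42, 51]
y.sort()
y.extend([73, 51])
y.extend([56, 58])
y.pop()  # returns 58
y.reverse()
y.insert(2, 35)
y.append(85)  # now [56, 51, 35, 73, 51, 42, 31, 12, 85]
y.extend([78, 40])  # [56, 51, 35, 73, 51, 42, 31, 12, 85, 78, 40]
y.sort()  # [12, 31, 35, 40, 42, 51, 51, 56, 73, 78, 85]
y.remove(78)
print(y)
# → [12, 31, 35, 40, 42, 51, 51, 56, 73, 85]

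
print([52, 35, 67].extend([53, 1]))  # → None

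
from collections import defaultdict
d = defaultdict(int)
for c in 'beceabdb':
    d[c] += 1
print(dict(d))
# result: {'b': 3, 'e': 2, 'c': 1, 'a': 1, 'd': 1}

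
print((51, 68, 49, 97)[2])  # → 49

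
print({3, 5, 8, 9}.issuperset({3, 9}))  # True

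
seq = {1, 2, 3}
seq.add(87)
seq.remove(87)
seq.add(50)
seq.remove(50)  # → {1, 2, 3}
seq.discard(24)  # {1, 2, 3}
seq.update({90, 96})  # {1, 2, 3, 90, 96}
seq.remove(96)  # {1, 2, 3, 90}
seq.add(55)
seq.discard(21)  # {1, 2, 3, 55, 90}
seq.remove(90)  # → {1, 2, 3, 55}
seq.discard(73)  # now {1, 2, 3, 55}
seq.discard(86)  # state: {1, 2, 3, 55}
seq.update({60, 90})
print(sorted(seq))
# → [1, 2, 3, 55, 60, 90]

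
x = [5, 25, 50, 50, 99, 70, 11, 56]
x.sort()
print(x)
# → [5, 11, 25, 50, 50, 56, 70, 99]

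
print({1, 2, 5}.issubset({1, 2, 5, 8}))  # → True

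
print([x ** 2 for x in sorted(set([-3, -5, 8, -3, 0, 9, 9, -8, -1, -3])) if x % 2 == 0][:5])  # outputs [64, 0, 64]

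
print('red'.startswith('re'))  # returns True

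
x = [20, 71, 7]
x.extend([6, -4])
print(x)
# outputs [20, 71, 7, 6, -4]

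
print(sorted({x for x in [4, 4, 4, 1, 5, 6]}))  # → [1, 4, 5, 6]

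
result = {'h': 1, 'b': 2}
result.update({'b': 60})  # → {'h': 1, 'b': 60}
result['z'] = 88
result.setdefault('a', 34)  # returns 34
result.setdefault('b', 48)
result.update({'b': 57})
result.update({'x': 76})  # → {'h': 1, 'b': 57, 'z': 88, 'a': 34, 'x': 76}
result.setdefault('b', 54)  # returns 57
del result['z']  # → {'h': 1, 'b': 57, 'a': 34, 'x': 76}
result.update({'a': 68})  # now {'h': 1, 'b': 57, 'a': 68, 'x': 76}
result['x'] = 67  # {'h': 1, 'b': 57, 'a': 68, 'x': 67}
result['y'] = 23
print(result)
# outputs {'h': 1, 'b': 57, 'a': 68, 'x': 67, 'y': 23}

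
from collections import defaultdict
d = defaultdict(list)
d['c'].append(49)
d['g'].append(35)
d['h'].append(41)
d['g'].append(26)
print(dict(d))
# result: {'c': [49], 'g': [35, 26], 'h': [41]}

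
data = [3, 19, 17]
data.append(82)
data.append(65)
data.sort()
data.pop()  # 82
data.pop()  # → 65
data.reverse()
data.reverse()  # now [3, 17, 19]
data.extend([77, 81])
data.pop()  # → 81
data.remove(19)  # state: [3, 17, 77]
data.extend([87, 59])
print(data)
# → [3, 17, 77, 87, 59]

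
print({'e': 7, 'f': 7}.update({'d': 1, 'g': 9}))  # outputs None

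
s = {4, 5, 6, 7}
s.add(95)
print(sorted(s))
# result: [4, 5, 6, 7, 95]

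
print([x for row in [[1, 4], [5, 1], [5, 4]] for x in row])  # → [1, 4, 5, 1, 5, 4]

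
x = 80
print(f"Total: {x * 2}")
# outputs Total: 160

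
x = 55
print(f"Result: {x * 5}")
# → Result: 275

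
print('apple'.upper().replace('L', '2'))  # APP2E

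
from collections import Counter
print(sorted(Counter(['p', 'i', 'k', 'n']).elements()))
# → ['i', 'k', 'n', 'p']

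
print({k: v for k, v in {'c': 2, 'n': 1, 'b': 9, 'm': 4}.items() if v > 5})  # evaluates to {'b': 9}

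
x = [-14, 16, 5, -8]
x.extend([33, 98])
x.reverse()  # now [98, 33, -8, 5, 16, -14]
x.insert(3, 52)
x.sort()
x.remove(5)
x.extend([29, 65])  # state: [-14, -8, 16, 33, 52, 98, 29, 65]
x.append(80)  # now [-14, -8, 16, 33, 52, 98, 29, 65, 80]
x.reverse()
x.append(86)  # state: [80, 65, 29, 98, 52, 33, 16, -8, -14, 86]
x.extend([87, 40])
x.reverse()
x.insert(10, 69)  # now [40, 87, 86, -14, -8, 16, 33, 52, 98, 29, 69, 65, 80]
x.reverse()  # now [80, 65, 69, 29, 98, 52, 33, 16, -8, -14, 86, 87, 40]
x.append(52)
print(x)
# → [80, 65, 69, 29, 98, 52, 33, 16, -8, -14, 86, 87, 40, 52]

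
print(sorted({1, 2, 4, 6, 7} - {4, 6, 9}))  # [1, 2, 7]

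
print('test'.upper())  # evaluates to TEST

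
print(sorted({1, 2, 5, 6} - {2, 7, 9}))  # [1, 5, 6]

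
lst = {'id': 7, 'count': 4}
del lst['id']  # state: {'count': 4}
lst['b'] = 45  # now {'count': 4, 'b': 45}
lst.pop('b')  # 45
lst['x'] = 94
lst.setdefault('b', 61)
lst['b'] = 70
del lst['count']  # {'x': 94, 'b': 70}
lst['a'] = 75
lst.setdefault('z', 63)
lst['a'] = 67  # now {'x': 94, 'b': 70, 'a': 67, 'z': 63}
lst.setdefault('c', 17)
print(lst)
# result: {'x': 94, 'b': 70, 'a': 67, 'z': 63, 'c': 17}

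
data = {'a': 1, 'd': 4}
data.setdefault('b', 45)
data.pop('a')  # 1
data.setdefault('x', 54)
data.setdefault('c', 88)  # 88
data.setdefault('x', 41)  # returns 54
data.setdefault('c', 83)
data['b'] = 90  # {'d': 4, 'b': 90, 'x': 54, 'c': 88}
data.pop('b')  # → 90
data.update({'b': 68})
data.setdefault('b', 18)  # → 68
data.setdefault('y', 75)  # 75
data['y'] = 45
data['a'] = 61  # {'d': 4, 'x': 54, 'c': 88, 'b': 68, 'y': 45, 'a': 61}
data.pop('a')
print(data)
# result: {'d': 4, 'x': 54, 'c': 88, 'b': 68, 'y': 45}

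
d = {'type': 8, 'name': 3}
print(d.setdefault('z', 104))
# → 104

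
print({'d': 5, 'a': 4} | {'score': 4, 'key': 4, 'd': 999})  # {'d': 999, 'a': 4, 'score': 4, 'key': 4}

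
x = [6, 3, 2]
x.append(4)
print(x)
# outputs [6, 3, 2, 4]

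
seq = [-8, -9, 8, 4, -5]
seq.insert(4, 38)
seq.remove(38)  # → [-8, -9, 8, 4, -5]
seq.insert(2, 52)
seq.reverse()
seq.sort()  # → [-9, -8, -5, 4, 8, 52]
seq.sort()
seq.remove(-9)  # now [-8, -5, 4, 8, 52]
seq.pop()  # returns 52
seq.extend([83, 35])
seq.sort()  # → [-8, -5, 4, 8, 35, 83]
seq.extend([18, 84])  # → [-8, -5, 4, 8, 35, 83, 18, 84]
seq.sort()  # [-8, -5, 4, 8, 18, 35, 83, 84]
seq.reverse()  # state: [84, 83, 35, 18, 8, 4, -5, -8]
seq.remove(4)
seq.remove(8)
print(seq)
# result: [84, 83, 35, 18, -5, -8]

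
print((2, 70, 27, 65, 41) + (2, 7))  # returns (2, 70, 27, 65, 41, 2, 7)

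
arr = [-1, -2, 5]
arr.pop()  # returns 5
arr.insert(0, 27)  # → [27, -1, -2]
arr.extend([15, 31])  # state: [27, -1, -2, 15, 31]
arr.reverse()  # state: [31, 15, -2, -1, 27]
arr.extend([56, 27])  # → [31, 15, -2, -1, 27, 56, 27]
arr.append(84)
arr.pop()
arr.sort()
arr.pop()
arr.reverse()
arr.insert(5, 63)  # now [31, 27, 27, 15, -1, 63, -2]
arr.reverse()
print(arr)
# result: [-2, 63, -1, 15, 27, 27, 31]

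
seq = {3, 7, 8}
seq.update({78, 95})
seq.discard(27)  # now {3, 7, 8, 78, 95}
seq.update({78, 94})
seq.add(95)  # {3, 7, 8, 78, 94, 95}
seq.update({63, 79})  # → {3, 7, 8, 63, 78, 79, 94, 95}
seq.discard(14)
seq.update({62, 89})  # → {3, 7, 8, 62, 63, 78, 79, 89, 94, 95}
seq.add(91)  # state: {3, 7, 8, 62, 63, 78, 79, 89, 91, 94, 95}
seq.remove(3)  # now {7, 8, 62, 63, 78, 79, 89, 91, 94, 95}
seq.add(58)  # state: {7, 8, 58, 62, 63, 78, 79, 89, 91, 94, 95}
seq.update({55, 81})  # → {7, 8, 55, 58, 62, 63, 78, 79, 81, 89, 91, 94, 95}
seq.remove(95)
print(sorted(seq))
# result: [7, 8, 55, 58, 62, 63, 78, 79, 81, 89, 91, 94]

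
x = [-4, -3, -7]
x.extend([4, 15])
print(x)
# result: [-4, -3, -7, 4, 15]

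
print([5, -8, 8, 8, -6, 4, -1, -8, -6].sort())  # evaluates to None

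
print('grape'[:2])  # gr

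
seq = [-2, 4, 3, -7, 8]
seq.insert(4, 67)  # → [-2, 4, 3, -7, 67, 8]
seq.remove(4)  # [-2, 3, -7, 67, 8]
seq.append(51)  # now [-2, 3, -7, 67, 8, 51]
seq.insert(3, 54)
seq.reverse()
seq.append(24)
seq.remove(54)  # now [51, 8, 67, -7, 3, -2, 24]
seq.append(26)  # [51, 8, 67, -7, 3, -2, 24, 26]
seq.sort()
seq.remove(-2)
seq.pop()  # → 67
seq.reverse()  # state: [51, 26, 24, 8, 3, -7]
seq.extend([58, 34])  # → [51, 26, 24, 8, 3, -7, 58, 34]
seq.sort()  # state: [-7, 3, 8, 24, 26, 34, 51, 58]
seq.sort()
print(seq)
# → [-7, 3, 8, 24, 26, 34, 51, 58]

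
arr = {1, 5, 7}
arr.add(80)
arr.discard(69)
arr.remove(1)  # {5, 7, 80}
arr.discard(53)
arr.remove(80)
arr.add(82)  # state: {5, 7, 82}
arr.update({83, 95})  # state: {5, 7, 82, 83, 95}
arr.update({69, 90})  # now {5, 7, 69, 82, 83, 90, 95}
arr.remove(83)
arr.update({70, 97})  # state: {5, 7, 69, 70, 82, 90, 95, 97}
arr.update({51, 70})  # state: {5, 7, 51, 69, 70, 82, 90, 95, 97}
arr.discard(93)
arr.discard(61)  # {5, 7, 51, 69, 70, 82, 90, 95, 97}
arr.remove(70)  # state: {5, 7, 51, 69, 82, 90, 95, 97}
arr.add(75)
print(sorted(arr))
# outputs [5, 7, 51, 69, 75, 82, 90, 95, 97]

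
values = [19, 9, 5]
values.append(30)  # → [19, 9, 5, 30]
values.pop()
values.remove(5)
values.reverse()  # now [9, 19]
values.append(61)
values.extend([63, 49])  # [9, 19, 61, 63, 49]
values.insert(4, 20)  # [9, 19, 61, 63, 20, 49]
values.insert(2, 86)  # [9, 19, 86, 61, 63, 20, 49]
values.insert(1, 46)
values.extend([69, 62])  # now [9, 46, 19, 86, 61, 63, 20, 49, 69, 62]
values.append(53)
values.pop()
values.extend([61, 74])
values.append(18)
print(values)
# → [9, 46, 19, 86, 61, 63, 20, 49, 69, 62, 61, 74, 18]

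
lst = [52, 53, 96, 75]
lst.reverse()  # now [75, 96, 53, 52]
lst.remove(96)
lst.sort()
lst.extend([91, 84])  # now [52, 53, 75, 91, 84]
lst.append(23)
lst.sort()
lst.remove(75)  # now [23, 52, 53, 84, 91]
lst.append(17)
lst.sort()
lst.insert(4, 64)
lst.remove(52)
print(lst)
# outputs [17, 23, 53, 64, 84, 91]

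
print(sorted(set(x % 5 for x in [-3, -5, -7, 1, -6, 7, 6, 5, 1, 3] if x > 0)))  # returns [0, 1, 2, 3]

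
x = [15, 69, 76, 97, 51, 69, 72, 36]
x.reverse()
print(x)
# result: [36, 72, 69, 51, 97, 76, 69, 15]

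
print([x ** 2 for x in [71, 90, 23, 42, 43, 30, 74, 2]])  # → [5041, 8100, 529, 1764, 1849, 900, 5476, 4]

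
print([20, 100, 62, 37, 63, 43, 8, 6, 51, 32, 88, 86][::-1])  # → [86, 88, 32, 51, 6, 8, 43, 63, 37, 62, 100, 20]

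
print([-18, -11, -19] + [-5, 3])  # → [-18, -11, -19, -5, 3]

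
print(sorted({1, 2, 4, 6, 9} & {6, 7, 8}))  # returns [6]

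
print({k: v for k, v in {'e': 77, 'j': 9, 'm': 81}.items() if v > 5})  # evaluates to {'e': 77, 'j': 9, 'm': 81}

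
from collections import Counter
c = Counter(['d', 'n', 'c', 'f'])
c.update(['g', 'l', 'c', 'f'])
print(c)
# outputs Counter({'c': 2, 'f': 2, 'd': 1, 'n': 1, 'g': 1, 'l': 1})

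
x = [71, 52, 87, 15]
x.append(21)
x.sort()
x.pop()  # 87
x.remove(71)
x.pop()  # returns 52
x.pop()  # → 21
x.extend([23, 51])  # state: [15, 23, 51]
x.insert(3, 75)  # [15, 23, 51, 75]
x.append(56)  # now [15, 23, 51, 75, 56]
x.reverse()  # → [56, 75, 51, 23, 15]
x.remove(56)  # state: [75, 51, 23, 15]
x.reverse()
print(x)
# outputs [15, 23, 51, 75]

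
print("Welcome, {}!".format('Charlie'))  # Welcome, Charlie!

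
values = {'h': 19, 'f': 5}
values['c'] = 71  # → {'h': 19, 'f': 5, 'c': 71}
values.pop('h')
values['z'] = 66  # {'f': 5, 'c': 71, 'z': 66}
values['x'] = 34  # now {'f': 5, 'c': 71, 'z': 66, 'x': 34}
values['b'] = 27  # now {'f': 5, 'c': 71, 'z': 66, 'x': 34, 'b': 27}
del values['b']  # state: {'f': 5, 'c': 71, 'z': 66, 'x': 34}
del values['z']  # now {'f': 5, 'c': 71, 'x': 34}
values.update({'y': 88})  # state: {'f': 5, 'c': 71, 'x': 34, 'y': 88}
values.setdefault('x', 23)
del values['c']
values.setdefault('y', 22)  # 88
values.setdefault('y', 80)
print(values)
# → {'f': 5, 'x': 34, 'y': 88}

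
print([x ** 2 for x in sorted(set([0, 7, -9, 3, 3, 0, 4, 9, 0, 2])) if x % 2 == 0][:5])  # [0, 4, 16]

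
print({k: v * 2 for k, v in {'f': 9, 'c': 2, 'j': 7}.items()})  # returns {'f': 18, 'c': 4, 'j': 14}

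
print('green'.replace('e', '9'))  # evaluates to gr99n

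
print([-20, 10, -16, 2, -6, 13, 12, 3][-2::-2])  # [12, -6, -16, -20]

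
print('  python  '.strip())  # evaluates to python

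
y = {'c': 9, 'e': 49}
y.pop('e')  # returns 49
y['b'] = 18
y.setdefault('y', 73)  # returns 73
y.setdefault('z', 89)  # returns 89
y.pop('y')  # 73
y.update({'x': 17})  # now {'c': 9, 'b': 18, 'z': 89, 'x': 17}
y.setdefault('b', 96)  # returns 18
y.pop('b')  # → 18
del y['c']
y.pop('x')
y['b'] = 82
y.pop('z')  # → 89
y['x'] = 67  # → {'b': 82, 'x': 67}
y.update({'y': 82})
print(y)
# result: {'b': 82, 'x': 67, 'y': 82}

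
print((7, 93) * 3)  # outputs (7, 93, 7, 93, 7, 93)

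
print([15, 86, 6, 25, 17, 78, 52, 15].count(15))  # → 2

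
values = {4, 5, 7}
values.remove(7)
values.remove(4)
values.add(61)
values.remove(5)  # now {61}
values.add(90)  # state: {61, 90}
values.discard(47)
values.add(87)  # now {61, 87, 90}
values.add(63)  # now {61, 63, 87, 90}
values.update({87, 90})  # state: {61, 63, 87, 90}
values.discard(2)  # {61, 63, 87, 90}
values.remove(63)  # {61, 87, 90}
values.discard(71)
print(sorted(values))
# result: [61, 87, 90]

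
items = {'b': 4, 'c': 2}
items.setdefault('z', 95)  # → 95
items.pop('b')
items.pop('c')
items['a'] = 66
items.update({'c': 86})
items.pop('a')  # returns 66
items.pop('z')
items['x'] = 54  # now {'c': 86, 'x': 54}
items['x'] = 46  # {'c': 86, 'x': 46}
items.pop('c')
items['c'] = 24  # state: {'x': 46, 'c': 24}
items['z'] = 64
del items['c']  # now {'x': 46, 'z': 64}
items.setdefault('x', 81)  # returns 46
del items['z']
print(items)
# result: {'x': 46}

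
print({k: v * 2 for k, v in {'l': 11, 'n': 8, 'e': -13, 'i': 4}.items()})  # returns {'l': 22, 'n': 16, 'e': -26, 'i': 8}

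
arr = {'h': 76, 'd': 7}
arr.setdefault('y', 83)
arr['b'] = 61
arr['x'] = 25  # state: {'h': 76, 'd': 7, 'y': 83, 'b': 61, 'x': 25}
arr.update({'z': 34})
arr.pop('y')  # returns 83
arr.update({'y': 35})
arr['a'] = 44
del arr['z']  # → {'h': 76, 'd': 7, 'b': 61, 'x': 25, 'y': 35, 'a': 44}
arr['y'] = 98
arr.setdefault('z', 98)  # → 98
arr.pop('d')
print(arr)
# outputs {'h': 76, 'b': 61, 'x': 25, 'y': 98, 'a': 44, 'z': 98}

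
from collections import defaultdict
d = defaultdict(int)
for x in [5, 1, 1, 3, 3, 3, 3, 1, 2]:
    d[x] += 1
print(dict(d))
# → {5: 1, 1: 3, 3: 4, 2: 1}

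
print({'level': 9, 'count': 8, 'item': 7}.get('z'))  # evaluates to None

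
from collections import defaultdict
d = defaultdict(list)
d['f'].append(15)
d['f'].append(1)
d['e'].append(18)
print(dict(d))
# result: {'f': [15, 1], 'e': [18]}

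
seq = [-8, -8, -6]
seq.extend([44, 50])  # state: [-8, -8, -6, 44, 50]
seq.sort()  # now [-8, -8, -6, 44, 50]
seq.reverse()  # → [50, 44, -6, -8, -8]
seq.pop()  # -8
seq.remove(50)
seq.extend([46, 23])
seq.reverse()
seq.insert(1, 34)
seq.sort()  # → [-8, -6, 23, 34, 44, 46]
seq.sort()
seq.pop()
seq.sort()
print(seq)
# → [-8, -6, 23, 34, 44]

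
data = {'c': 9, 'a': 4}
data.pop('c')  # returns 9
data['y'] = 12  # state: {'a': 4, 'y': 12}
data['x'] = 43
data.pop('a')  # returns 4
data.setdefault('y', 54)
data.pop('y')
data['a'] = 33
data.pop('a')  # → 33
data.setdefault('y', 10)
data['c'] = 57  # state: {'x': 43, 'y': 10, 'c': 57}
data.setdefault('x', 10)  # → 43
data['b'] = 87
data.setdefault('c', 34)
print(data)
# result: {'x': 43, 'y': 10, 'c': 57, 'b': 87}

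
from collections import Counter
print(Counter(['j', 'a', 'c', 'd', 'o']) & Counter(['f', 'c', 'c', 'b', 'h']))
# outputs Counter({'c': 1})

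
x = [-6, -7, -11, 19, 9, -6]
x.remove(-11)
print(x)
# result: [-6, -7, 19, 9, -6]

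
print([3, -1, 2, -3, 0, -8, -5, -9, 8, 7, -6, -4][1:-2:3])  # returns [-1, 0, -9]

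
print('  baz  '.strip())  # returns baz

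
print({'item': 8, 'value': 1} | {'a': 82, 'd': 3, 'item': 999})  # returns {'item': 999, 'value': 1, 'a': 82, 'd': 3}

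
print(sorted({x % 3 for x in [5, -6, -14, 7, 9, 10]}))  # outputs [0, 1, 2]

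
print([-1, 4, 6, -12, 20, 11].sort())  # None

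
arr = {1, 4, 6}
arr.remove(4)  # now {1, 6}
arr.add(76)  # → {1, 6, 76}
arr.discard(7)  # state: {1, 6, 76}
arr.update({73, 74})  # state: {1, 6, 73, 74, 76}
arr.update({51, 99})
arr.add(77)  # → {1, 6, 51, 73, 74, 76, 77, 99}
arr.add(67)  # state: {1, 6, 51, 67, 73, 74, 76, 77, 99}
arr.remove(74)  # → {1, 6, 51, 67, 73, 76, 77, 99}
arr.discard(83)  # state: {1, 6, 51, 67, 73, 76, 77, 99}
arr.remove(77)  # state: {1, 6, 51, 67, 73, 76, 99}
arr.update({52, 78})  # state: {1, 6, 51, 52, 67, 73, 76, 78, 99}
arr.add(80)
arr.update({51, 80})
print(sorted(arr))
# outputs [1, 6, 51, 52, 67, 73, 76, 78, 80, 99]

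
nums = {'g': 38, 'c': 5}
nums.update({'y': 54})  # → {'g': 38, 'c': 5, 'y': 54}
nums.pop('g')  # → 38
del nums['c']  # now {'y': 54}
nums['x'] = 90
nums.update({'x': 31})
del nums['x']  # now {'y': 54}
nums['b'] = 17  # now {'y': 54, 'b': 17}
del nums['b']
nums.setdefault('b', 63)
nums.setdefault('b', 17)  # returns 63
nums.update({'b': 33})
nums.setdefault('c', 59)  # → 59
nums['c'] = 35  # {'y': 54, 'b': 33, 'c': 35}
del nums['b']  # {'y': 54, 'c': 35}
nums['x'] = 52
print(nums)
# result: {'y': 54, 'c': 35, 'x': 52}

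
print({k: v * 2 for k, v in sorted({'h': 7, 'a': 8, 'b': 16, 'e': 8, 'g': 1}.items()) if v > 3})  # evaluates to {'a': 16, 'b': 32, 'e': 16, 'h': 14}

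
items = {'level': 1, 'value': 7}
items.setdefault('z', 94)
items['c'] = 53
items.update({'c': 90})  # {'level': 1, 'value': 7, 'z': 94, 'c': 90}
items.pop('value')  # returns 7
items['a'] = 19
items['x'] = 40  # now {'level': 1, 'z': 94, 'c': 90, 'a': 19, 'x': 40}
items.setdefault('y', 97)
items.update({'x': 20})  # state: {'level': 1, 'z': 94, 'c': 90, 'a': 19, 'x': 20, 'y': 97}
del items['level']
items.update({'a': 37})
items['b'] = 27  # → {'z': 94, 'c': 90, 'a': 37, 'x': 20, 'y': 97, 'b': 27}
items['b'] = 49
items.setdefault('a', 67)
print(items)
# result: {'z': 94, 'c': 90, 'a': 37, 'x': 20, 'y': 97, 'b': 49}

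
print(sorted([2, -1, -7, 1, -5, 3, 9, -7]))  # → [-7, -7, -5, -1, 1, 2, 3, 9]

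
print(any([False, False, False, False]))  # False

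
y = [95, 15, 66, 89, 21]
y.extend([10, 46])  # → [95, 15, 66, 89, 21, 10, 46]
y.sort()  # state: [10, 15, 21, 46, 66, 89, 95]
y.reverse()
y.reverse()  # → [10, 15, 21, 46, 66, 89, 95]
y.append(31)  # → [10, 15, 21, 46, 66, 89, 95, 31]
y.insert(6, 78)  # [10, 15, 21, 46, 66, 89, 78, 95, 31]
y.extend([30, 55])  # [10, 15, 21, 46, 66, 89, 78, 95, 31, 30, 55]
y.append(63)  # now [10, 15, 21, 46, 66, 89, 78, 95, 31, 30, 55, 63]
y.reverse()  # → [63, 55, 30, 31, 95, 78, 89, 66, 46, 21, 15, 10]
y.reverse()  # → [10, 15, 21, 46, 66, 89, 78, 95, 31, 30, 55, 63]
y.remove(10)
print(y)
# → [15, 21, 46, 66, 89, 78, 95, 31, 30, 55, 63]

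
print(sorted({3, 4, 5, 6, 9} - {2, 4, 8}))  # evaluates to [3, 5, 6, 9]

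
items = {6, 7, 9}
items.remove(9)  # {6, 7}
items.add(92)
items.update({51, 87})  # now {6, 7, 51, 87, 92}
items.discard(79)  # {6, 7, 51, 87, 92}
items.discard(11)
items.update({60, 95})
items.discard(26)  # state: {6, 7, 51, 60, 87, 92, 95}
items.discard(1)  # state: {6, 7, 51, 60, 87, 92, 95}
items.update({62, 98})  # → {6, 7, 51, 60, 62, 87, 92, 95, 98}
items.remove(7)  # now {6, 51, 60, 62, 87, 92, 95, 98}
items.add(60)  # {6, 51, 60, 62, 87, 92, 95, 98}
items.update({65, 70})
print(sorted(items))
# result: [6, 51, 60, 62, 65, 70, 87, 92, 95, 98]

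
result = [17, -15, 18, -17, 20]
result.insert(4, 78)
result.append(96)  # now [17, -15, 18, -17, 78, 20, 96]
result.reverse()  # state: [96, 20, 78, -17, 18, -15, 17]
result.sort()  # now [-17, -15, 17, 18, 20, 78, 96]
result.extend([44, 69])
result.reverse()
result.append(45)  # [69, 44, 96, 78, 20, 18, 17, -15, -17, 45]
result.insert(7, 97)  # [69, 44, 96, 78, 20, 18, 17, 97, -15, -17, 45]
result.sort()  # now [-17, -15, 17, 18, 20, 44, 45, 69, 78, 96, 97]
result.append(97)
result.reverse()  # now [97, 97, 96, 78, 69, 45, 44, 20, 18, 17, -15, -17]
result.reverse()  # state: [-17, -15, 17, 18, 20, 44, 45, 69, 78, 96, 97, 97]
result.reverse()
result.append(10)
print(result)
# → [97, 97, 96, 78, 69, 45, 44, 20, 18, 17, -15, -17, 10]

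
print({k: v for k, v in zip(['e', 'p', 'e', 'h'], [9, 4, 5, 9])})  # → {'e': 5, 'p': 4, 'h': 9}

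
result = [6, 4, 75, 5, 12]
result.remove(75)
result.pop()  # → 12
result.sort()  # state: [4, 5, 6]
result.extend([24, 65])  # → [4, 5, 6, 24, 65]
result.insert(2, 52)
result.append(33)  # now [4, 5, 52, 6, 24, 65, 33]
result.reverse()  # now [33, 65, 24, 6, 52, 5, 4]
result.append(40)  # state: [33, 65, 24, 6, 52, 5, 4, 40]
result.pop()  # 40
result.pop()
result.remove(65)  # [33, 24, 6, 52, 5]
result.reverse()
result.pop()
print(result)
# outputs [5, 52, 6, 24]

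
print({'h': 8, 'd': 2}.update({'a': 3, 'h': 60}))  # None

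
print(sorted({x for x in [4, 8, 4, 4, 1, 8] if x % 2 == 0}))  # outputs [4, 8]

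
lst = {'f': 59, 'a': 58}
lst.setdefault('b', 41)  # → 41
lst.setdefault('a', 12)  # 58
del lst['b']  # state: {'f': 59, 'a': 58}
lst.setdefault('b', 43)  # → 43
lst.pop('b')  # 43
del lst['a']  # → {'f': 59}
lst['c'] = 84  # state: {'f': 59, 'c': 84}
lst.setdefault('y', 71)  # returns 71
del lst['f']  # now {'c': 84, 'y': 71}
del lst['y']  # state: {'c': 84}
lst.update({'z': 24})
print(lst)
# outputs {'c': 84, 'z': 24}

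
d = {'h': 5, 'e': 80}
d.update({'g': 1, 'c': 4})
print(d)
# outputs {'h': 5, 'e': 80, 'g': 1, 'c': 4}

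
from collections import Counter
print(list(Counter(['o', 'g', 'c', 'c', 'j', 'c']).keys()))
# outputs ['o', 'g', 'c', 'j']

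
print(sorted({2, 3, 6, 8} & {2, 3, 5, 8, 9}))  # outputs [2, 3, 8]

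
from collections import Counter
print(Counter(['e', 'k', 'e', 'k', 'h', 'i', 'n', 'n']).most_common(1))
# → [('e', 2)]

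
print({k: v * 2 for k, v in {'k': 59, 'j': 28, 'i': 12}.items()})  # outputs {'k': 118, 'j': 56, 'i': 24}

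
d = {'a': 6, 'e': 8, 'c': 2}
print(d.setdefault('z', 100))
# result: 100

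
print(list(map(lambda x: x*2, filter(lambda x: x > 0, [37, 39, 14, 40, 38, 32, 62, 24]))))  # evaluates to [74, 78, 28, 80, 76, 64, 124, 48]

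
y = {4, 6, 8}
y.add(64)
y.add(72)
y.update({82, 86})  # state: {4, 6, 8, 64, 72, 82, 86}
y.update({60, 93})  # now {4, 6, 8, 60, 64, 72, 82, 86, 93}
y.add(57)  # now {4, 6, 8, 57, 60, 64, 72, 82, 86, 93}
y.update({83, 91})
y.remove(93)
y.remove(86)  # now {4, 6, 8, 57, 60, 64, 72, 82, 83, 91}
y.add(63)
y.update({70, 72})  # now {4, 6, 8, 57, 60, 63, 64, 70, 72, 82, 83, 91}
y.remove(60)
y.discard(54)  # {4, 6, 8, 57, 63, 64, 70, 72, 82, 83, 91}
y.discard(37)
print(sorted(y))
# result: [4, 6, 8, 57, 63, 64, 70, 72, 82, 83, 91]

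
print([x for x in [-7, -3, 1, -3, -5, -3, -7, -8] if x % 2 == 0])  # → [-8]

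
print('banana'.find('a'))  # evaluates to 1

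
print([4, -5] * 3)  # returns [4, -5, 4, -5, 4, -5]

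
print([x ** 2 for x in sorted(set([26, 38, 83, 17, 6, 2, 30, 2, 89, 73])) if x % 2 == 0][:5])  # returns [4, 36, 676, 900, 1444]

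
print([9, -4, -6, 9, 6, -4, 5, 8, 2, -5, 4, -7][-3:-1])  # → [-5, 4]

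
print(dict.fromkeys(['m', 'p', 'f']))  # {'m': None, 'p': None, 'f': None}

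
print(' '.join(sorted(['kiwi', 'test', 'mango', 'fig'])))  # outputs fig kiwi mango test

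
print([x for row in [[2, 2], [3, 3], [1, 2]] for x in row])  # [2, 2, 3, 3, 1, 2]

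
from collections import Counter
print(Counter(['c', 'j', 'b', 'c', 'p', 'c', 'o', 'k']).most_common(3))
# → [('c', 3), ('j', 1), ('b', 1)]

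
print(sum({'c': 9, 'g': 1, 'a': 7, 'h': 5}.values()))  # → 22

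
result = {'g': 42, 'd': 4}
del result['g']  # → {'d': 4}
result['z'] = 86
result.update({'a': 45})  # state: {'d': 4, 'z': 86, 'a': 45}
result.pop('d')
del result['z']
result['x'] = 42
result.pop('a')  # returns 45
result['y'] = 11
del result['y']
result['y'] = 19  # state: {'x': 42, 'y': 19}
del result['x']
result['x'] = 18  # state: {'y': 19, 'x': 18}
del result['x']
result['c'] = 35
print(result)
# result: {'y': 19, 'c': 35}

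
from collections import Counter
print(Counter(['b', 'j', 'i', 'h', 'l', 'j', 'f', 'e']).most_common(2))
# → [('j', 2), ('b', 1)]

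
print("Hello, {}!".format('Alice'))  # Hello, Alice!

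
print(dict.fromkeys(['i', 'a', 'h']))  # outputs {'i': None, 'a': None, 'h': None}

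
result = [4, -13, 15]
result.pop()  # 15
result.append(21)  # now [4, -13, 21]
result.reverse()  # [21, -13, 4]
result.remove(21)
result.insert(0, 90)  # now [90, -13, 4]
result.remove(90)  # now [-13, 4]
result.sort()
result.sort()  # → [-13, 4]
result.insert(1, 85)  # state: [-13, 85, 4]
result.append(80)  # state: [-13, 85, 4, 80]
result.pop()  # 80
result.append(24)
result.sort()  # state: [-13, 4, 24, 85]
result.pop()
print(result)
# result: [-13, 4, 24]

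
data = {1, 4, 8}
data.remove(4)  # {1, 8}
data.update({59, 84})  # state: {1, 8, 59, 84}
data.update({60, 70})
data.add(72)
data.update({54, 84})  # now {1, 8, 54, 59, 60, 70, 72, 84}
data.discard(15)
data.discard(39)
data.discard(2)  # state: {1, 8, 54, 59, 60, 70, 72, 84}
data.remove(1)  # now {8, 54, 59, 60, 70, 72, 84}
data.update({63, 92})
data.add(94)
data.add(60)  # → {8, 54, 59, 60, 63, 70, 72, 84, 92, 94}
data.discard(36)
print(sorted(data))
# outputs [8, 54, 59, 60, 63, 70, 72, 84, 92, 94]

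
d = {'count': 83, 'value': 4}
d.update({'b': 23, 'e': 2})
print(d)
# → {'count': 83, 'value': 4, 'b': 23, 'e': 2}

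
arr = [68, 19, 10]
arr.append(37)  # [68, 19, 10, 37]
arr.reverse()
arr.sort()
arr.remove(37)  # [10, 19, 68]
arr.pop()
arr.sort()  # [10, 19]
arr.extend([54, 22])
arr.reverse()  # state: [22, 54, 19, 10]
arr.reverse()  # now [10, 19, 54, 22]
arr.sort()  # [10, 19, 22, 54]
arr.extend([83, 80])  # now [10, 19, 22, 54, 83, 80]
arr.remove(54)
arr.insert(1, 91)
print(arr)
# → [10, 91, 19, 22, 83, 80]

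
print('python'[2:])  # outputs thon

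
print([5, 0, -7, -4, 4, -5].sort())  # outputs None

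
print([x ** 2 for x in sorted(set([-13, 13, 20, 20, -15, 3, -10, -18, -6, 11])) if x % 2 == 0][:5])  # [324, 100, 36, 400]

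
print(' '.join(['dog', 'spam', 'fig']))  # dog spam fig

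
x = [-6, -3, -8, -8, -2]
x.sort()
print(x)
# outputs [-8, -8, -6, -3, -2]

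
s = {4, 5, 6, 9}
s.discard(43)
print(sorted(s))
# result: [4, 5, 6, 9]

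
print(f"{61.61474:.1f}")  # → 61.6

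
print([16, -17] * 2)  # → [16, -17, 16, -17]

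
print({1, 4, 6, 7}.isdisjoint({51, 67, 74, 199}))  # True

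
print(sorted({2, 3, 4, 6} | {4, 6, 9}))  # [2, 3, 4, 6, 9]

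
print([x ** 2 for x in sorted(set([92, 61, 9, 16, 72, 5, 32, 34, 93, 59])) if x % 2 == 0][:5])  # [256, 1024, 1156, 5184, 8464]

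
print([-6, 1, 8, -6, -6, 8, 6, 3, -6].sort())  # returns None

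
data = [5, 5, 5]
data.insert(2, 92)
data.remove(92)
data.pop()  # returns 5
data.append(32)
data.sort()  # [5, 5, 32]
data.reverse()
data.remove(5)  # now [32, 5]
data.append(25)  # [32, 5, 25]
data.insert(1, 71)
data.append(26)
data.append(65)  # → [32, 71, 5, 25, 26, 65]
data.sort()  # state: [5, 25, 26, 32, 65, 71]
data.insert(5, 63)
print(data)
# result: [5, 25, 26, 32, 65, 63, 71]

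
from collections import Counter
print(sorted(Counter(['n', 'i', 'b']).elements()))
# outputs ['b', 'i', 'n']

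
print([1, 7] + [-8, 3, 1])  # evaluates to [1, 7, -8, 3, 1]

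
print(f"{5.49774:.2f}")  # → 5.50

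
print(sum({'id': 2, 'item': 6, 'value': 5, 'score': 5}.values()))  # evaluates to 18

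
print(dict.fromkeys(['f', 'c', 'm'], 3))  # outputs {'f': 3, 'c': 3, 'm': 3}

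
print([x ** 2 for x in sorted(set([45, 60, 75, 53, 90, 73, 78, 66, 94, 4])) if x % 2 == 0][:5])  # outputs [16, 3600, 4356, 6084, 8100]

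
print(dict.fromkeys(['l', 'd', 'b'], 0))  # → {'l': 0, 'd': 0, 'b': 0}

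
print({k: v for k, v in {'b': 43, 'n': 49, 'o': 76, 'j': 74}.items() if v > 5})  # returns {'b': 43, 'n': 49, 'o': 76, 'j': 74}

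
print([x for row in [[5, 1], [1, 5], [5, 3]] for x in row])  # [5, 1, 1, 5, 5, 3]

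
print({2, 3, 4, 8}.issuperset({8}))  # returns True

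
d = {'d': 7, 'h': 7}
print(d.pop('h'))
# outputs 7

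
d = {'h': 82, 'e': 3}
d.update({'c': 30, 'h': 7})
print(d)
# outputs {'h': 7, 'e': 3, 'c': 30}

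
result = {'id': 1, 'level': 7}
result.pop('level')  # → 7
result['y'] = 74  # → {'id': 1, 'y': 74}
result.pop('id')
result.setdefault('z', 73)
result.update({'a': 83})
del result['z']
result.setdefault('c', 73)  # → 73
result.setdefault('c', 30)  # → 73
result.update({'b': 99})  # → {'y': 74, 'a': 83, 'c': 73, 'b': 99}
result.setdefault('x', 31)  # 31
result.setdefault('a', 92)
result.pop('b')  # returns 99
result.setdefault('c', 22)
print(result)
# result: {'y': 74, 'a': 83, 'c': 73, 'x': 31}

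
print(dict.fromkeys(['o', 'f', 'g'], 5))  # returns {'o': 5, 'f': 5, 'g': 5}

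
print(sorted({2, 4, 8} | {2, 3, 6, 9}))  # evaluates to [2, 3, 4, 6, 8, 9]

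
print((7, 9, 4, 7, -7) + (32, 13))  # (7, 9, 4, 7, -7, 32, 13)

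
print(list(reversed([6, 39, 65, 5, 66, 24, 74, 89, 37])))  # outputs [37, 89, 74, 24, 66, 5, 65, 39, 6]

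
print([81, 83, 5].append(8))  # None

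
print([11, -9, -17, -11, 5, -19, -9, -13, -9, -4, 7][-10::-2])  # [-9]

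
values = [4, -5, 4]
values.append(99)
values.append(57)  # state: [4, -5, 4, 99, 57]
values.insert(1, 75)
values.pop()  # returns 57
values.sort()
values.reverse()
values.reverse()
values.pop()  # 99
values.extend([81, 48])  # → [-5, 4, 4, 75, 81, 48]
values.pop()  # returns 48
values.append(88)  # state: [-5, 4, 4, 75, 81, 88]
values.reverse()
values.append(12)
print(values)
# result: [88, 81, 75, 4, 4, -5, 12]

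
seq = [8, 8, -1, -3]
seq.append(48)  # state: [8, 8, -1, -3, 48]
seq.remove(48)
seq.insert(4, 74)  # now [8, 8, -1, -3, 74]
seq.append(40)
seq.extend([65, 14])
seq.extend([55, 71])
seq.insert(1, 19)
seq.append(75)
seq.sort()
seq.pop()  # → 75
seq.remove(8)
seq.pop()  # 74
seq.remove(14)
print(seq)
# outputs [-3, -1, 8, 19, 40, 55, 65, 71]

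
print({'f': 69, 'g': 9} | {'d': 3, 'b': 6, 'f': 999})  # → {'f': 999, 'g': 9, 'd': 3, 'b': 6}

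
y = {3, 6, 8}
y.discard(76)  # {3, 6, 8}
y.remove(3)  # {6, 8}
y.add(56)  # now {6, 8, 56}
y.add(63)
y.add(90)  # {6, 8, 56, 63, 90}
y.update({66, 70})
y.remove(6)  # {8, 56, 63, 66, 70, 90}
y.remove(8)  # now {56, 63, 66, 70, 90}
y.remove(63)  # {56, 66, 70, 90}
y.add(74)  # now {56, 66, 70, 74, 90}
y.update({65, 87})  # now {56, 65, 66, 70, 74, 87, 90}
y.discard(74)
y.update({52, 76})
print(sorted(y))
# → [52, 56, 65, 66, 70, 76, 87, 90]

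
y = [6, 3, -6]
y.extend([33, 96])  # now [6, 3, -6, 33, 96]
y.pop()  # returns 96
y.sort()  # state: [-6, 3, 6, 33]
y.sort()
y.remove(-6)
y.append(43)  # [3, 6, 33, 43]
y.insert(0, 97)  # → [97, 3, 6, 33, 43]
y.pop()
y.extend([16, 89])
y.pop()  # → 89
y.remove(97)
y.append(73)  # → [3, 6, 33, 16, 73]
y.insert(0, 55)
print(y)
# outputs [55, 3, 6, 33, 16, 73]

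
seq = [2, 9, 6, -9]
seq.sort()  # [-9, 2, 6, 9]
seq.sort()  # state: [-9, 2, 6, 9]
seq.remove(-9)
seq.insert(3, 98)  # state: [2, 6, 9, 98]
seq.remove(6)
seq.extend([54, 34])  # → [2, 9, 98, 54, 34]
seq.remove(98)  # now [2, 9, 54, 34]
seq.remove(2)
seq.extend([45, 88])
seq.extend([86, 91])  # [9, 54, 34, 45, 88, 86, 91]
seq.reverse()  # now [91, 86, 88, 45, 34, 54, 9]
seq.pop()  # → 9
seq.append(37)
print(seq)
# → [91, 86, 88, 45, 34, 54, 37]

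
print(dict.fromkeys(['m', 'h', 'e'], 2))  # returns {'m': 2, 'h': 2, 'e': 2}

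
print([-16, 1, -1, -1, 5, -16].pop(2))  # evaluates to -1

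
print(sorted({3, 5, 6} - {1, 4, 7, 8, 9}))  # [3, 5, 6]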